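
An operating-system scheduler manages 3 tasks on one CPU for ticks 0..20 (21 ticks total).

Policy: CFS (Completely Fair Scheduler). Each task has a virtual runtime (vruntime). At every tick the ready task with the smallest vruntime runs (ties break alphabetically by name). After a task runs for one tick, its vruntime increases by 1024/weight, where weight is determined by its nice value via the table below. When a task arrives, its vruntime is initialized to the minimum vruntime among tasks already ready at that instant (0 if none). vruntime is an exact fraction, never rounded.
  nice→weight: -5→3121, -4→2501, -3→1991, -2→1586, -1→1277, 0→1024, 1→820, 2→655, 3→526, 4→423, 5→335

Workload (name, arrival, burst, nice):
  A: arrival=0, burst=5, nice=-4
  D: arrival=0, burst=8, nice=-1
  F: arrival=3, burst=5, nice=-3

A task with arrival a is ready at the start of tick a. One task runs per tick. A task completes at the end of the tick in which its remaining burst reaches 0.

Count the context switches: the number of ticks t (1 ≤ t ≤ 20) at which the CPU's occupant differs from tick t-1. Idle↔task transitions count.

context switches = 13

t=0: vr[A=0 D=0] → run A
t=1: vr[A=1024/2501 D=0] → run D
t=2: vr[A=1024/2501 D=1024/1277] → run A
t=3: vr[A=2048/2501 D=1024/1277 F=1024/1277] → run D
t=4: vr[A=2048/2501 D=2048/1277 F=1024/1277] → run F
t=5: vr[A=2048/2501 D=2048/1277 F=3346432/2542507] → run A
t=6: vr[A=3072/2501 D=2048/1277 F=3346432/2542507] → run A
t=7: vr[A=4096/2501 D=2048/1277 F=3346432/2542507] → run F
t=8: vr[A=4096/2501 D=2048/1277 F=4654080/2542507] → run D
t=9: vr[A=4096/2501 D=3072/1277 F=4654080/2542507] → run A
t=10: vr[D=3072/1277 F=4654080/2542507] → run F
t=11: vr[D=3072/1277 F=5961728/2542507] → run F
t=12: vr[D=3072/1277 F=7269376/2542507] → run D
t=13: vr[D=4096/1277 F=7269376/2542507] → run F
t=14: vr[D=4096/1277] → run D
t=15: vr[D=5120/1277] → run D
t=16: vr[D=6144/1277] → run D
t=17: vr[D=7168/1277] → run D
t=18: (idle)
t=19: (idle)
t=20: (idle)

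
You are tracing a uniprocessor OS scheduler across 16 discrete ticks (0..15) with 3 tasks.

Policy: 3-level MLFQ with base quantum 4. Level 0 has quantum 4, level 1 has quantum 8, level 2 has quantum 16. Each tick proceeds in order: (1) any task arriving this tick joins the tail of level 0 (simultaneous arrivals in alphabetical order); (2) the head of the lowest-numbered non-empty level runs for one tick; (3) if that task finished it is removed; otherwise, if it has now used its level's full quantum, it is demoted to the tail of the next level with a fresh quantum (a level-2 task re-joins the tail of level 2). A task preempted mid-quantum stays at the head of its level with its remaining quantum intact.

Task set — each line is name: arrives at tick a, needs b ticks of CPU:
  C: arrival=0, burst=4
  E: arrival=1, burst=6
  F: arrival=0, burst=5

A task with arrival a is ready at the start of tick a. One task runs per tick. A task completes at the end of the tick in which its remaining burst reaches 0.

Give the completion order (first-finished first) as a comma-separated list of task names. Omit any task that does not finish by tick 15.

t=0: L0/L1/L2 = CF/-/- → run C
t=1: L0/L1/L2 = CFE/-/- → run C
t=2: L0/L1/L2 = CFE/-/- → run C
t=3: L0/L1/L2 = CFE/-/- → run C
t=4: L0/L1/L2 = FE/-/- → run F
t=5: L0/L1/L2 = FE/-/- → run F
t=6: L0/L1/L2 = FE/-/- → run F
t=7: L0/L1/L2 = FE/-/- → run F
t=8: L0/L1/L2 = E/F/- → run E
t=9: L0/L1/L2 = E/F/- → run E
t=10: L0/L1/L2 = E/F/- → run E
t=11: L0/L1/L2 = E/F/- → run E
t=12: L0/L1/L2 = -/FE/- → run F
t=13: L0/L1/L2 = -/E/- → run E
t=14: L0/L1/L2 = -/E/- → run E
t=15: (idle)

completion order = C, F, E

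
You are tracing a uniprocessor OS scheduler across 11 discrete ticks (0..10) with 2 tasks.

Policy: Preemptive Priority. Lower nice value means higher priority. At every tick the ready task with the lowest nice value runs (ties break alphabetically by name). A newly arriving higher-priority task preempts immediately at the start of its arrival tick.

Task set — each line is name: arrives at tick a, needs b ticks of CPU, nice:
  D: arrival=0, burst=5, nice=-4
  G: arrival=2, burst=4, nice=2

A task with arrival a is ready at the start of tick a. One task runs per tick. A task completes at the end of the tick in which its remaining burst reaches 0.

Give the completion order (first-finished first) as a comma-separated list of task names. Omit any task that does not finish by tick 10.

t=0: ready={D} → run D
t=1: ready={D} → run D
t=2: ready={D,G} → run D
t=3: ready={D,G} → run D
t=4: ready={D,G} → run D
t=5: ready={G} → run G
t=6: ready={G} → run G
t=7: ready={G} → run G
t=8: ready={G} → run G
t=9: (idle)
t=10: (idle)

completion order = D, G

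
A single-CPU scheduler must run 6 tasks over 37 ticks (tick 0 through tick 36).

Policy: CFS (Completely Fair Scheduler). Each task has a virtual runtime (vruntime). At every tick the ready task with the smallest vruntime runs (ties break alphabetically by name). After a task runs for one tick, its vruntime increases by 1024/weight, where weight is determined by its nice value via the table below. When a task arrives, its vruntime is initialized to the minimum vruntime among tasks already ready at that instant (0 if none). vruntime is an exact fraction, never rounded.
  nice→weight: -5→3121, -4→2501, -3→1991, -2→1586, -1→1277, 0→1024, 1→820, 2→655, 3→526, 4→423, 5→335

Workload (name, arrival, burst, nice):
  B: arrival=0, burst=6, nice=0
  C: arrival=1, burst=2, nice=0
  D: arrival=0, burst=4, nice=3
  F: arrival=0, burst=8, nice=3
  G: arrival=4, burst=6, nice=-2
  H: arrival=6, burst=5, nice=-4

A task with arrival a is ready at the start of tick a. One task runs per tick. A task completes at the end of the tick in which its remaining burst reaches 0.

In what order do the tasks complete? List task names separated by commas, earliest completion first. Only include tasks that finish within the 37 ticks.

t=0: vr[B=0 D=0 F=0] → run B
t=1: vr[B=1 C=0 D=0 F=0] → run C
t=2: vr[B=1 C=1 D=0 F=0] → run D
t=3: vr[B=1 C=1 D=512/263 F=0] → run F
t=4: vr[B=1 C=1 D=512/263 F=512/263 G=1] → run B
t=5: vr[B=2 C=1 D=512/263 F=512/263 G=1] → run C
t=6: vr[B=2 D=512/263 F=512/263 G=1 H=1] → run G
t=7: vr[B=2 D=512/263 F=512/263 G=1305/793 H=1] → run H
t=8: vr[B=2 D=512/263 F=512/263 G=1305/793 H=3525/2501] → run H
t=9: vr[B=2 D=512/263 F=512/263 G=1305/793 H=4549/2501] → run G
t=10: vr[B=2 D=512/263 F=512/263 G=1817/793 H=4549/2501] → run H
t=11: vr[B=2 D=512/263 F=512/263 G=1817/793 H=5573/2501] → run D
t=12: vr[B=2 D=1024/263 F=512/263 G=1817/793 H=5573/2501] → run F
t=13: vr[B=2 D=1024/263 F=1024/263 G=1817/793 H=5573/2501] → run B
t=14: vr[B=3 D=1024/263 F=1024/263 G=1817/793 H=5573/2501] → run H
t=15: vr[B=3 D=1024/263 F=1024/263 G=1817/793 H=6597/2501] → run G
t=16: vr[B=3 D=1024/263 F=1024/263 G=2329/793 H=6597/2501] → run H
t=17: vr[B=3 D=1024/263 F=1024/263 G=2329/793] → run G
t=18: vr[B=3 D=1024/263 F=1024/263 G=2841/793] → run B
t=19: vr[B=4 D=1024/263 F=1024/263 G=2841/793] → run G
t=20: vr[B=4 D=1024/263 F=1024/263 G=3353/793] → run D
t=21: vr[B=4 D=1536/263 F=1024/263 G=3353/793] → run F
t=22: vr[B=4 D=1536/263 F=1536/263 G=3353/793] → run B
t=23: vr[B=5 D=1536/263 F=1536/263 G=3353/793] → run G
t=24: vr[B=5 D=1536/263 F=1536/263] → run B
t=25: vr[D=1536/263 F=1536/263] → run D
t=26: vr[F=1536/263] → run F
t=27: vr[F=2048/263] → run F
t=28: vr[F=2560/263] → run F
t=29: vr[F=3072/263] → run F
t=30: vr[F=3584/263] → run F
t=31: (idle)
t=32: (idle)
t=33: (idle)
t=34: (idle)
t=35: (idle)
t=36: (idle)

completion order = C, H, G, B, D, F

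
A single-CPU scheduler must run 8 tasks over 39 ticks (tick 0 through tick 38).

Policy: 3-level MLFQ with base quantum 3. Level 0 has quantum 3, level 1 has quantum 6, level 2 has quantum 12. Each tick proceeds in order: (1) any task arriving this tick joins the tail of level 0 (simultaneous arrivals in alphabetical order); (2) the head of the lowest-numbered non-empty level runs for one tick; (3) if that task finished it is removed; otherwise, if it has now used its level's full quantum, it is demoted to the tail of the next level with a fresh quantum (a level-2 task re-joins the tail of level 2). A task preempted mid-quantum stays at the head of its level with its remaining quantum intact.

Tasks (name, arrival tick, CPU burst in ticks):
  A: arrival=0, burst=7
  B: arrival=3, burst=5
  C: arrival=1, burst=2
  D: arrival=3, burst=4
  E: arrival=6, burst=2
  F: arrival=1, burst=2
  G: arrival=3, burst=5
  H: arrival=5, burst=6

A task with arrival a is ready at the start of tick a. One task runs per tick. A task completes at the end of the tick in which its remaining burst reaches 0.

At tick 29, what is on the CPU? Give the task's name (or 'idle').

running at tick 29 = G

t=0: L0/L1/L2 = A/-/- → run A
t=1: L0/L1/L2 = ACF/-/- → run A
t=2: L0/L1/L2 = ACF/-/- → run A
t=3: L0/L1/L2 = CFBDG/A/- → run C
t=4: L0/L1/L2 = CFBDG/A/- → run C
t=5: L0/L1/L2 = FBDGH/A/- → run F
t=6: L0/L1/L2 = FBDGHE/A/- → run F
t=7: L0/L1/L2 = BDGHE/A/- → run B
t=8: L0/L1/L2 = BDGHE/A/- → run B
t=9: L0/L1/L2 = BDGHE/A/- → run B
t=10: L0/L1/L2 = DGHE/AB/- → run D
t=11: L0/L1/L2 = DGHE/AB/- → run D
t=12: L0/L1/L2 = DGHE/AB/- → run D
t=13: L0/L1/L2 = GHE/ABD/- → run G
t=14: L0/L1/L2 = GHE/ABD/- → run G
t=15: L0/L1/L2 = GHE/ABD/- → run G
t=16: L0/L1/L2 = HE/ABDG/- → run H
t=17: L0/L1/L2 = HE/ABDG/- → run H
t=18: L0/L1/L2 = HE/ABDG/- → run H
t=19: L0/L1/L2 = E/ABDGH/- → run E
t=20: L0/L1/L2 = E/ABDGH/- → run E
t=21: L0/L1/L2 = -/ABDGH/- → run A
t=22: L0/L1/L2 = -/ABDGH/- → run A
t=23: L0/L1/L2 = -/ABDGH/- → run A
t=24: L0/L1/L2 = -/ABDGH/- → run A
t=25: L0/L1/L2 = -/BDGH/- → run B
t=26: L0/L1/L2 = -/BDGH/- → run B
t=27: L0/L1/L2 = -/DGH/- → run D
t=28: L0/L1/L2 = -/GH/- → run G
t=29: L0/L1/L2 = -/GH/- → run G
t=30: L0/L1/L2 = -/H/- → run H
t=31: L0/L1/L2 = -/H/- → run H
t=32: L0/L1/L2 = -/H/- → run H
t=33: (idle)
t=34: (idle)
t=35: (idle)
t=36: (idle)
t=37: (idle)
t=38: (idle)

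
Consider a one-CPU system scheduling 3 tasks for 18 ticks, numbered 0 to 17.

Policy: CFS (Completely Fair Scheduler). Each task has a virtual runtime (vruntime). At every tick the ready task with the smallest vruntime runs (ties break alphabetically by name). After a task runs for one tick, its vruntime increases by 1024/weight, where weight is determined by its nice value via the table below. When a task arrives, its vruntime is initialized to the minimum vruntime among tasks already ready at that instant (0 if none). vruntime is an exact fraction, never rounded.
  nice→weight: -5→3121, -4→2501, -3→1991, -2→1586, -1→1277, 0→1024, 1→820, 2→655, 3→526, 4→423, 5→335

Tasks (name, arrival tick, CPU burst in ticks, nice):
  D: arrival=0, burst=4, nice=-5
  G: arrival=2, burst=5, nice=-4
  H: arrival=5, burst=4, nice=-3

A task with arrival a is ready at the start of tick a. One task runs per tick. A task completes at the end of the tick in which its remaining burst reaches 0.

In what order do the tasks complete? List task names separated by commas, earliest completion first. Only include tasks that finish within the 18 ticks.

t=0: vr[D=0] → run D
t=1: vr[D=1024/3121] → run D
t=2: vr[D=2048/3121 G=2048/3121] → run D
t=3: vr[D=3072/3121 G=2048/3121] → run G
t=4: vr[D=3072/3121 G=8317952/7805621] → run D
t=5: vr[G=8317952/7805621 H=8317952/7805621] → run G
t=6: vr[G=11513856/7805621 H=8317952/7805621] → run H
t=7: vr[G=11513856/7805621 H=24553998336/15540991411] → run G
t=8: vr[G=14709760/7805621 H=24553998336/15540991411] → run H
t=9: vr[G=14709760/7805621 H=32546954240/15540991411] → run G
t=10: vr[G=17905664/7805621 H=32546954240/15540991411] → run H
t=11: vr[G=17905664/7805621 H=40539910144/15540991411] → run G
t=12: vr[H=40539910144/15540991411] → run H
t=13: (idle)
t=14: (idle)
t=15: (idle)
t=16: (idle)
t=17: (idle)

completion order = D, G, H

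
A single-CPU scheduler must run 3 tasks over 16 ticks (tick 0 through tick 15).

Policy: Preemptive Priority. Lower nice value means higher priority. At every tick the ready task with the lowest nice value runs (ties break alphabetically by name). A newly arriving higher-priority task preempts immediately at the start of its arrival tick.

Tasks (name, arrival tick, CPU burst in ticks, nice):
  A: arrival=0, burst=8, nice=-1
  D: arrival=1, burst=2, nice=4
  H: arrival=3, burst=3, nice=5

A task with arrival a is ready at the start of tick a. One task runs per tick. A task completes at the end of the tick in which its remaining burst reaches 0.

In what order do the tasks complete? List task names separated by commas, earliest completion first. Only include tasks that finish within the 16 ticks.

t=0: ready={A} → run A
t=1: ready={A,D} → run A
t=2: ready={A,D} → run A
t=3: ready={A,D,H} → run A
t=4: ready={A,D,H} → run A
t=5: ready={A,D,H} → run A
t=6: ready={A,D,H} → run A
t=7: ready={A,D,H} → run A
t=8: ready={D,H} → run D
t=9: ready={D,H} → run D
t=10: ready={H} → run H
t=11: ready={H} → run H
t=12: ready={H} → run H
t=13: (idle)
t=14: (idle)
t=15: (idle)

completion order = A, D, H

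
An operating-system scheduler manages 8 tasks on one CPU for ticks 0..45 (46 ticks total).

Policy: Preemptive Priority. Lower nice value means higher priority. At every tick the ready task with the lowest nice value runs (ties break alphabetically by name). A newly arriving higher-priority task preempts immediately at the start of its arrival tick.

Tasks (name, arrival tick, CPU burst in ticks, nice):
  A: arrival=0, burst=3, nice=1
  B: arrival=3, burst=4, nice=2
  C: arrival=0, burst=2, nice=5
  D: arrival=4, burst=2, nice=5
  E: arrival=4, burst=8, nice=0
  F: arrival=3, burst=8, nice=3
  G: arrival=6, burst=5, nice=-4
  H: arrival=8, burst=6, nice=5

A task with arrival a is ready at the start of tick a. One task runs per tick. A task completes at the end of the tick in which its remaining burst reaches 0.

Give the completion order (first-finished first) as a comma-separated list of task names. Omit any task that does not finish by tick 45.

completion order = A, G, E, B, F, C, D, H

t=0: ready={A,C} → run A
t=1: ready={A,C} → run A
t=2: ready={A,C} → run A
t=3: ready={B,C,F} → run B
t=4: ready={B,C,D,E,F} → run E
t=5: ready={B,C,D,E,F} → run E
t=6: ready={B,C,D,E,F,G} → run G
t=7: ready={B,C,D,E,F,G} → run G
t=8: ready={B,C,D,E,F,G,H} → run G
t=9: ready={B,C,D,E,F,G,H} → run G
t=10: ready={B,C,D,E,F,G,H} → run G
t=11: ready={B,C,D,E,F,H} → run E
t=12: ready={B,C,D,E,F,H} → run E
t=13: ready={B,C,D,E,F,H} → run E
t=14: ready={B,C,D,E,F,H} → run E
t=15: ready={B,C,D,E,F,H} → run E
t=16: ready={B,C,D,E,F,H} → run E
t=17: ready={B,C,D,F,H} → run B
t=18: ready={B,C,D,F,H} → run B
t=19: ready={B,C,D,F,H} → run B
t=20: ready={C,D,F,H} → run F
t=21: ready={C,D,F,H} → run F
t=22: ready={C,D,F,H} → run F
t=23: ready={C,D,F,H} → run F
t=24: ready={C,D,F,H} → run F
t=25: ready={C,D,F,H} → run F
t=26: ready={C,D,F,H} → run F
t=27: ready={C,D,F,H} → run F
t=28: ready={C,D,H} → run C
t=29: ready={C,D,H} → run C
t=30: ready={D,H} → run D
t=31: ready={D,H} → run D
t=32: ready={H} → run H
t=33: ready={H} → run H
t=34: ready={H} → run H
t=35: ready={H} → run H
t=36: ready={H} → run H
t=37: ready={H} → run H
t=38: (idle)
t=39: (idle)
t=40: (idle)
t=41: (idle)
t=42: (idle)
t=43: (idle)
t=44: (idle)
t=45: (idle)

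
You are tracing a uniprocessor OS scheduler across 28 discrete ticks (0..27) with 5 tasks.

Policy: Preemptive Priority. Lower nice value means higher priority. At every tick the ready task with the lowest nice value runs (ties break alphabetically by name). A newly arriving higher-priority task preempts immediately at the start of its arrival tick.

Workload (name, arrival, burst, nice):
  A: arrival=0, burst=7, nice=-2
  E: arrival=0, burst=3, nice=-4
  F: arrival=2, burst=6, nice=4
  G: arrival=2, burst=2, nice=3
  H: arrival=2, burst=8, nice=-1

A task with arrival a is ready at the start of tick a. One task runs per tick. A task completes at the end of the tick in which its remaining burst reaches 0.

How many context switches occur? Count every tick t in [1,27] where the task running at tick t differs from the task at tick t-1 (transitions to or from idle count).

t=0: ready={A,E} → run E
t=1: ready={A,E} → run E
t=2: ready={A,E,F,G,H} → run E
t=3: ready={A,F,G,H} → run A
t=4: ready={A,F,G,H} → run A
t=5: ready={A,F,G,H} → run A
t=6: ready={A,F,G,H} → run A
t=7: ready={A,F,G,H} → run A
t=8: ready={A,F,G,H} → run A
t=9: ready={A,F,G,H} → run A
t=10: ready={F,G,H} → run H
t=11: ready={F,G,H} → run H
t=12: ready={F,G,H} → run H
t=13: ready={F,G,H} → run H
t=14: ready={F,G,H} → run H
t=15: ready={F,G,H} → run H
t=16: ready={F,G,H} → run H
t=17: ready={F,G,H} → run H
t=18: ready={F,G} → run G
t=19: ready={F,G} → run G
t=20: ready={F} → run F
t=21: ready={F} → run F
t=22: ready={F} → run F
t=23: ready={F} → run F
t=24: ready={F} → run F
t=25: ready={F} → run F
t=26: (idle)
t=27: (idle)

context switches = 5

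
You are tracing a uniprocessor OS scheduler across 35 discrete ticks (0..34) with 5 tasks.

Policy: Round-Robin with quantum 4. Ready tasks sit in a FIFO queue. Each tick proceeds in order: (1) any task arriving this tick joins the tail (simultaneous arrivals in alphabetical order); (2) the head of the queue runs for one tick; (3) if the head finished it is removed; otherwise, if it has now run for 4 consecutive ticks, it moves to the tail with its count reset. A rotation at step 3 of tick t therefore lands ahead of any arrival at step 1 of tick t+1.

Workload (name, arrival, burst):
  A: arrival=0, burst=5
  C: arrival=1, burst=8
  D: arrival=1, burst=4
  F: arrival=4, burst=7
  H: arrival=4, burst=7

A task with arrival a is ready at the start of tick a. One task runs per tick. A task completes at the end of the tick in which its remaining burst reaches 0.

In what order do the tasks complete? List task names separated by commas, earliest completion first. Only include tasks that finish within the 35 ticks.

t=0: queue=[A] q_used=0 → run A
t=1: queue=[A,C,D] q_used=1 → run A
t=2: queue=[A,C,D] q_used=2 → run A
t=3: queue=[A,C,D] q_used=3 → run A
t=4: queue=[C,D,A,F,H] q_used=0 → run C
t=5: queue=[C,D,A,F,H] q_used=1 → run C
t=6: queue=[C,D,A,F,H] q_used=2 → run C
t=7: queue=[C,D,A,F,H] q_used=3 → run C
t=8: queue=[D,A,F,H,C] q_used=0 → run D
t=9: queue=[D,A,F,H,C] q_used=1 → run D
t=10: queue=[D,A,F,H,C] q_used=2 → run D
t=11: queue=[D,A,F,H,C] q_used=3 → run D
t=12: queue=[A,F,H,C] q_used=0 → run A
t=13: queue=[F,H,C] q_used=0 → run F
t=14: queue=[F,H,C] q_used=1 → run F
t=15: queue=[F,H,C] q_used=2 → run F
t=16: queue=[F,H,C] q_used=3 → run F
t=17: queue=[H,C,F] q_used=0 → run H
t=18: queue=[H,C,F] q_used=1 → run H
t=19: queue=[H,C,F] q_used=2 → run H
t=20: queue=[H,C,F] q_used=3 → run H
t=21: queue=[C,F,H] q_used=0 → run C
t=22: queue=[C,F,H] q_used=1 → run C
t=23: queue=[C,F,H] q_used=2 → run C
t=24: queue=[C,F,H] q_used=3 → run C
t=25: queue=[F,H] q_used=0 → run F
t=26: queue=[F,H] q_used=1 → run F
t=27: queue=[F,H] q_used=2 → run F
t=28: queue=[H] q_used=0 → run H
t=29: queue=[H] q_used=1 → run H
t=30: queue=[H] q_used=2 → run H
t=31: (idle)
t=32: (idle)
t=33: (idle)
t=34: (idle)

completion order = D, A, C, F, H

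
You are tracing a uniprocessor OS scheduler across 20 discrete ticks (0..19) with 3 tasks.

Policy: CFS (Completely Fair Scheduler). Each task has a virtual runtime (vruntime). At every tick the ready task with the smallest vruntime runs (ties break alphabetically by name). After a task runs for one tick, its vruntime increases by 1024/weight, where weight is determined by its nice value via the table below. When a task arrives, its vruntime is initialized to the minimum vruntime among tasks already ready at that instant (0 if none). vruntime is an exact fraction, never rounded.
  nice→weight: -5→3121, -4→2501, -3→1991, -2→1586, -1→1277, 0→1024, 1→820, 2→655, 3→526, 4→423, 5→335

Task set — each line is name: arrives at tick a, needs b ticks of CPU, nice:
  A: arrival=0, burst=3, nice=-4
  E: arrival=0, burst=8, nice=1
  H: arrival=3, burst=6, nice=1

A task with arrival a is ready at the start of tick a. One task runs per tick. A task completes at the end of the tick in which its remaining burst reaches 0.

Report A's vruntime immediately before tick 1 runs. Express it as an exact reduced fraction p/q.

vruntime(A, start of tick 1) = 1024/2501

t=0: vr[A=0 E=0] → run A
t=1: vr[A=1024/2501 E=0] → run E
t=2: vr[A=1024/2501 E=256/205] → run A
t=3: vr[A=2048/2501 E=256/205 H=2048/2501] → run A
t=4: vr[E=256/205 H=2048/2501] → run H
t=5: vr[E=256/205 H=25856/12505] → run E
t=6: vr[E=512/205 H=25856/12505] → run H
t=7: vr[E=512/205 H=41472/12505] → run E
t=8: vr[E=768/205 H=41472/12505] → run H
t=9: vr[E=768/205 H=57088/12505] → run E
t=10: vr[E=1024/205 H=57088/12505] → run H
t=11: vr[E=1024/205 H=72704/12505] → run E
t=12: vr[E=256/41 H=72704/12505] → run H
t=13: vr[E=256/41 H=17664/2501] → run E
t=14: vr[E=1536/205 H=17664/2501] → run H
t=15: vr[E=1536/205] → run E
t=16: vr[E=1792/205] → run E
t=17: (idle)
t=18: (idle)
t=19: (idle)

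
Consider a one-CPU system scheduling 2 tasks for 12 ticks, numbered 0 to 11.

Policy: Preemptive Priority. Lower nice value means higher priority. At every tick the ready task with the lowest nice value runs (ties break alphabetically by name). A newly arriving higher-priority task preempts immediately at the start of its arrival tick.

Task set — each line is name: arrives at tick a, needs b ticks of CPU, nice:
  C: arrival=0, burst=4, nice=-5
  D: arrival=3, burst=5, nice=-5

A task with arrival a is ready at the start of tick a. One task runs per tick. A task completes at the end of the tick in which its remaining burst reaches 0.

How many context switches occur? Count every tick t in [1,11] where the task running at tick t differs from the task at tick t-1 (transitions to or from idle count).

context switches = 2

t=0: ready={C} → run C
t=1: ready={C} → run C
t=2: ready={C} → run C
t=3: ready={C,D} → run C
t=4: ready={D} → run D
t=5: ready={D} → run D
t=6: ready={D} → run D
t=7: ready={D} → run D
t=8: ready={D} → run D
t=9: (idle)
t=10: (idle)
t=11: (idle)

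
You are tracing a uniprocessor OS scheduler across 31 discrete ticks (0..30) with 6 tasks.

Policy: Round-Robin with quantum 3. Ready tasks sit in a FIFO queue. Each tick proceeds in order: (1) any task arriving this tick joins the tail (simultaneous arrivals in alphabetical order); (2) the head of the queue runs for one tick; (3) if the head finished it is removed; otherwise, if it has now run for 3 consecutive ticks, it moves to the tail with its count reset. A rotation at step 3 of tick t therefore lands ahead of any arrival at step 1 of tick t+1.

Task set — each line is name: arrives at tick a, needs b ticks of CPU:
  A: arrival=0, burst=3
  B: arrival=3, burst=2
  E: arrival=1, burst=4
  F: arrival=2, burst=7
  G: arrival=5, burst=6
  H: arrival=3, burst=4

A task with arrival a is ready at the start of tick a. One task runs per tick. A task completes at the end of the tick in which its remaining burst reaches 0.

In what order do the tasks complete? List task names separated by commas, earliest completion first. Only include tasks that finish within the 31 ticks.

t=0: queue=[A] q_used=0 → run A
t=1: queue=[A,E] q_used=1 → run A
t=2: queue=[A,E,F] q_used=2 → run A
t=3: queue=[E,F,B,H] q_used=0 → run E
t=4: queue=[E,F,B,H] q_used=1 → run E
t=5: queue=[E,F,B,H,G] q_used=2 → run E
t=6: queue=[F,B,H,G,E] q_used=0 → run F
t=7: queue=[F,B,H,G,E] q_used=1 → run F
t=8: queue=[F,B,H,G,E] q_used=2 → run F
t=9: queue=[B,H,G,E,F] q_used=0 → run B
t=10: queue=[B,H,G,E,F] q_used=1 → run B
t=11: queue=[H,G,E,F] q_used=0 → run H
t=12: queue=[H,G,E,F] q_used=1 → run H
t=13: queue=[H,G,E,F] q_used=2 → run H
t=14: queue=[G,E,F,H] q_used=0 → run G
t=15: queue=[G,E,F,H] q_used=1 → run G
t=16: queue=[G,E,F,H] q_used=2 → run G
t=17: queue=[E,F,H,G] q_used=0 → run E
t=18: queue=[F,H,G] q_used=0 → run F
t=19: queue=[F,H,G] q_used=1 → run F
t=20: queue=[F,H,G] q_used=2 → run F
t=21: queue=[H,G,F] q_used=0 → run H
t=22: queue=[G,F] q_used=0 → run G
t=23: queue=[G,F] q_used=1 → run G
t=24: queue=[G,F] q_used=2 → run G
t=25: queue=[F] q_used=0 → run F
t=26: (idle)
t=27: (idle)
t=28: (idle)
t=29: (idle)
t=30: (idle)

completion order = A, B, E, H, G, F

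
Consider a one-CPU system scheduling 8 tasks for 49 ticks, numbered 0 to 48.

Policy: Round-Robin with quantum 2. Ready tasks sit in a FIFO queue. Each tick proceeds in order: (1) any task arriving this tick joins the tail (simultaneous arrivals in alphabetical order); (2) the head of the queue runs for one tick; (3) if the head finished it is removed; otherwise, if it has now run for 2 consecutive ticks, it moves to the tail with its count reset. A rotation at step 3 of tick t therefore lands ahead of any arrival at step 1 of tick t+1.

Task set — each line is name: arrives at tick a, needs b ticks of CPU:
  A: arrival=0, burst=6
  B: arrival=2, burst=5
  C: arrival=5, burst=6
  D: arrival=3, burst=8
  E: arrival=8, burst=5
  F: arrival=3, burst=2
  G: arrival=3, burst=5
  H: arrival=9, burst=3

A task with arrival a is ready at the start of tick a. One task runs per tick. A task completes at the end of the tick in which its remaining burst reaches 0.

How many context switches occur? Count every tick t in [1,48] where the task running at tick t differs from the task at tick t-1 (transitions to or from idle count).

t=0: queue=[A] q_used=0 → run A
t=1: queue=[A] q_used=1 → run A
t=2: queue=[A,B] q_used=0 → run A
t=3: queue=[A,B,D,F,G] q_used=1 → run A
t=4: queue=[B,D,F,G,A] q_used=0 → run B
t=5: queue=[B,D,F,G,A,C] q_used=1 → run B
t=6: queue=[D,F,G,A,C,B] q_used=0 → run D
t=7: queue=[D,F,G,A,C,B] q_used=1 → run D
t=8: queue=[F,G,A,C,B,D,E] q_used=0 → run F
t=9: queue=[F,G,A,C,B,D,E,H] q_used=1 → run F
t=10: queue=[G,A,C,B,D,E,H] q_used=0 → run G
t=11: queue=[G,A,C,B,D,E,H] q_used=1 → run G
t=12: queue=[A,C,B,D,E,H,G] q_used=0 → run A
t=13: queue=[A,C,B,D,E,H,G] q_used=1 → run A
t=14: queue=[C,B,D,E,H,G] q_used=0 → run C
t=15: queue=[C,B,D,E,H,G] q_used=1 → run C
t=16: queue=[B,D,E,H,G,C] q_used=0 → run B
t=17: queue=[B,D,E,H,G,C] q_used=1 → run B
t=18: queue=[D,E,H,G,C,B] q_used=0 → run D
t=19: queue=[D,E,H,G,C,B] q_used=1 → run D
t=20: queue=[E,H,G,C,B,D] q_used=0 → run E
t=21: queue=[E,H,G,C,B,D] q_used=1 → run E
t=22: queue=[H,G,C,B,D,E] q_used=0 → run H
t=23: queue=[H,G,C,B,D,E] q_used=1 → run H
t=24: queue=[G,C,B,D,E,H] q_used=0 → run G
t=25: queue=[G,C,B,D,E,H] q_used=1 → run G
t=26: queue=[C,B,D,E,H,G] q_used=0 → run C
t=27: queue=[C,B,D,E,H,G] q_used=1 → run C
t=28: queue=[B,D,E,H,G,C] q_used=0 → run B
t=29: queue=[D,E,H,G,C] q_used=0 → run D
t=30: queue=[D,E,H,G,C] q_used=1 → run D
t=31: queue=[E,H,G,C,D] q_used=0 → run E
t=32: queue=[E,H,G,C,D] q_used=1 → run E
t=33: queue=[H,G,C,D,E] q_used=0 → run H
t=34: queue=[G,C,D,E] q_used=0 → run G
t=35: queue=[C,D,E] q_used=0 → run C
t=36: queue=[C,D,E] q_used=1 → run C
t=37: queue=[D,E] q_used=0 → run D
t=38: queue=[D,E] q_used=1 → run D
t=39: queue=[E] q_used=0 → run E
t=40: (idle)
t=41: (idle)
t=42: (idle)
t=43: (idle)
t=44: (idle)
t=45: (idle)
t=46: (idle)
t=47: (idle)
t=48: (idle)

context switches = 21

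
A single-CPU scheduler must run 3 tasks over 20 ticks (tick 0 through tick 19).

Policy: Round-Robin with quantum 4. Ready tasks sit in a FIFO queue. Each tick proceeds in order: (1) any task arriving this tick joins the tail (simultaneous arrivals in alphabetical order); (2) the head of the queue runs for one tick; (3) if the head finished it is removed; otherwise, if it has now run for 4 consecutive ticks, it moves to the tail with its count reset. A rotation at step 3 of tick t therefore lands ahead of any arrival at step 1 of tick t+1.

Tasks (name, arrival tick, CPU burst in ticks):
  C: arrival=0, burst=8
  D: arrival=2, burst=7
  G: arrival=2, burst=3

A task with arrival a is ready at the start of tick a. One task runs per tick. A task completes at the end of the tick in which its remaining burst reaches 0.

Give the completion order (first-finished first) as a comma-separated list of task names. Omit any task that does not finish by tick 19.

t=0: queue=[C] q_used=0 → run C
t=1: queue=[C] q_used=1 → run C
t=2: queue=[C,D,G] q_used=2 → run C
t=3: queue=[C,D,G] q_used=3 → run C
t=4: queue=[D,G,C] q_used=0 → run D
t=5: queue=[D,G,C] q_used=1 → run D
t=6: queue=[D,G,C] q_used=2 → run D
t=7: queue=[D,G,C] q_used=3 → run D
t=8: queue=[G,C,D] q_used=0 → run G
t=9: queue=[G,C,D] q_used=1 → run G
t=10: queue=[G,C,D] q_used=2 → run G
t=11: queue=[C,D] q_used=0 → run C
t=12: queue=[C,D] q_used=1 → run C
t=13: queue=[C,D] q_used=2 → run C
t=14: queue=[C,D] q_used=3 → run C
t=15: queue=[D] q_used=0 → run D
t=16: queue=[D] q_used=1 → run D
t=17: queue=[D] q_used=2 → run D
t=18: (idle)
t=19: (idle)

completion order = G, C, D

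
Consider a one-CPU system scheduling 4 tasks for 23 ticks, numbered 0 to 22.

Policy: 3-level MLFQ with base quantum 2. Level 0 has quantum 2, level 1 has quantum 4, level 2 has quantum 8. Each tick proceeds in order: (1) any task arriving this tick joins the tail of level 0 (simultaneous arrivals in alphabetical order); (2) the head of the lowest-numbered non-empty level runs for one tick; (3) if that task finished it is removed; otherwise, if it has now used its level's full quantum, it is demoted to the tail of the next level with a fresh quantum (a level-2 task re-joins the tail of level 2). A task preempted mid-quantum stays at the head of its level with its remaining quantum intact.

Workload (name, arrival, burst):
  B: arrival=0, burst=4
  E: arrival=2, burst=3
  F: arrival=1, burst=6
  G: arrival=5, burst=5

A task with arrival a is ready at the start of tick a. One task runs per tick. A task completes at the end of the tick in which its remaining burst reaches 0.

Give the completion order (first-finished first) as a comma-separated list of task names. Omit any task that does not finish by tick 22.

completion order = B, F, E, G

t=0: L0/L1/L2 = B/-/- → run B
t=1: L0/L1/L2 = BF/-/- → run B
t=2: L0/L1/L2 = FE/B/- → run F
t=3: L0/L1/L2 = FE/B/- → run F
t=4: L0/L1/L2 = E/BF/- → run E
t=5: L0/L1/L2 = EG/BF/- → run E
t=6: L0/L1/L2 = G/BFE/- → run G
t=7: L0/L1/L2 = G/BFE/- → run G
t=8: L0/L1/L2 = -/BFEG/- → run B
t=9: L0/L1/L2 = -/BFEG/- → run B
t=10: L0/L1/L2 = -/FEG/- → run F
t=11: L0/L1/L2 = -/FEG/- → run F
t=12: L0/L1/L2 = -/FEG/- → run F
t=13: L0/L1/L2 = -/FEG/- → run F
t=14: L0/L1/L2 = -/EG/- → run E
t=15: L0/L1/L2 = -/G/- → run G
t=16: L0/L1/L2 = -/G/- → run G
t=17: L0/L1/L2 = -/G/- → run G
t=18: (idle)
t=19: (idle)
t=20: (idle)
t=21: (idle)
t=22: (idle)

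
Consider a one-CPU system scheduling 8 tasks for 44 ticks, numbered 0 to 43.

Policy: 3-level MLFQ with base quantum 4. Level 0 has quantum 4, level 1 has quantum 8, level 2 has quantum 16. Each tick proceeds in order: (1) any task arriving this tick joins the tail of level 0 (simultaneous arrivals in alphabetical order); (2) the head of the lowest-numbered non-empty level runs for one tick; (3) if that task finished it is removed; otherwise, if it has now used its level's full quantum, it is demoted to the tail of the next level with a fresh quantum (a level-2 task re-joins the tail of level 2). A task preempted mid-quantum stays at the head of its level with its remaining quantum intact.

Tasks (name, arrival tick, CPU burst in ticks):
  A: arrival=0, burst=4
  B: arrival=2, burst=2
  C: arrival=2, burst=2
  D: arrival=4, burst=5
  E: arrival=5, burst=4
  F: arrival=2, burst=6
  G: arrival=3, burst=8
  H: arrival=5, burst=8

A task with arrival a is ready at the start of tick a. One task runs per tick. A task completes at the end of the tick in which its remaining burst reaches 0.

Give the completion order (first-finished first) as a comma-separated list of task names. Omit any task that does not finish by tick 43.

completion order = A, B, C, E, F, G, D, H

t=0: L0/L1/L2 = A/-/- → run A
t=1: L0/L1/L2 = A/-/- → run A
t=2: L0/L1/L2 = ABCF/-/- → run A
t=3: L0/L1/L2 = ABCFG/-/- → run A
t=4: L0/L1/L2 = BCFGD/-/- → run B
t=5: L0/L1/L2 = BCFGDEH/-/- → run B
t=6: L0/L1/L2 = CFGDEH/-/- → run C
t=7: L0/L1/L2 = CFGDEH/-/- → run C
t=8: L0/L1/L2 = FGDEH/-/- → run F
t=9: L0/L1/L2 = FGDEH/-/- → run F
t=10: L0/L1/L2 = FGDEH/-/- → run F
t=11: L0/L1/L2 = FGDEH/-/- → run F
t=12: L0/L1/L2 = GDEH/F/- → run G
t=13: L0/L1/L2 = GDEH/F/- → run G
t=14: L0/L1/L2 = GDEH/F/- → run G
t=15: L0/L1/L2 = GDEH/F/- → run G
t=16: L0/L1/L2 = DEH/FG/- → run D
t=17: L0/L1/L2 = DEH/FG/- → run D
t=18: L0/L1/L2 = DEH/FG/- → run D
t=19: L0/L1/L2 = DEH/FG/- → run D
t=20: L0/L1/L2 = EH/FGD/- → run E
t=21: L0/L1/L2 = EH/FGD/- → run E
t=22: L0/L1/L2 = EH/FGD/- → run E
t=23: L0/L1/L2 = EH/FGD/- → run E
t=24: L0/L1/L2 = H/FGD/- → run H
t=25: L0/L1/L2 = H/FGD/- → run H
t=26: L0/L1/L2 = H/FGD/- → run H
t=27: L0/L1/L2 = H/FGD/- → run H
t=28: L0/L1/L2 = -/FGDH/- → run F
t=29: L0/L1/L2 = -/FGDH/- → run F
t=30: L0/L1/L2 = -/GDH/- → run G
t=31: L0/L1/L2 = -/GDH/- → run G
t=32: L0/L1/L2 = -/GDH/- → run G
t=33: L0/L1/L2 = -/GDH/- → run G
t=34: L0/L1/L2 = -/DH/- → run D
t=35: L0/L1/L2 = -/H/- → run H
t=36: L0/L1/L2 = -/H/- → run H
t=37: L0/L1/L2 = -/H/- → run H
t=38: L0/L1/L2 = -/H/- → run H
t=39: (idle)
t=40: (idle)
t=41: (idle)
t=42: (idle)
t=43: (idle)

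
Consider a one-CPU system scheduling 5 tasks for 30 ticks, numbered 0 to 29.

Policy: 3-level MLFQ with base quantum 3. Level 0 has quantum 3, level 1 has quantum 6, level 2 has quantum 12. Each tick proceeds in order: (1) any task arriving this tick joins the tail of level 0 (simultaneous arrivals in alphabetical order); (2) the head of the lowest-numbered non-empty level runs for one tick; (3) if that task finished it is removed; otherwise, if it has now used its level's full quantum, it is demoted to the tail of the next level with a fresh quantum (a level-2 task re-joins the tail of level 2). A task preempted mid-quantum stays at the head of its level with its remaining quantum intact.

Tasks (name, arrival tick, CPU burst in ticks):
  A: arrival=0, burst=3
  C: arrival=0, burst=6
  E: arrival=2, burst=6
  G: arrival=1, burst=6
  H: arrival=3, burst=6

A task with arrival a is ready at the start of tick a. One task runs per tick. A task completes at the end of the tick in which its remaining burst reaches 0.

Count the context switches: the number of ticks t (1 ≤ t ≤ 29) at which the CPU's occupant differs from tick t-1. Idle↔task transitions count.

t=0: L0/L1/L2 = AC/-/- → run A
t=1: L0/L1/L2 = ACG/-/- → run A
t=2: L0/L1/L2 = ACGE/-/- → run A
t=3: L0/L1/L2 = CGEH/-/- → run C
t=4: L0/L1/L2 = CGEH/-/- → run C
t=5: L0/L1/L2 = CGEH/-/- → run C
t=6: L0/L1/L2 = GEH/C/- → run G
t=7: L0/L1/L2 = GEH/C/- → run G
t=8: L0/L1/L2 = GEH/C/- → run G
t=9: L0/L1/L2 = EH/CG/- → run E
t=10: L0/L1/L2 = EH/CG/- → run E
t=11: L0/L1/L2 = EH/CG/- → run E
t=12: L0/L1/L2 = H/CGE/- → run H
t=13: L0/L1/L2 = H/CGE/- → run H
t=14: L0/L1/L2 = H/CGE/- → run H
t=15: L0/L1/L2 = -/CGEH/- → run C
t=16: L0/L1/L2 = -/CGEH/- → run C
t=17: L0/L1/L2 = -/CGEH/- → run C
t=18: L0/L1/L2 = -/GEH/- → run G
t=19: L0/L1/L2 = -/GEH/- → run G
t=20: L0/L1/L2 = -/GEH/- → run G
t=21: L0/L1/L2 = -/EH/- → run E
t=22: L0/L1/L2 = -/EH/- → run E
t=23: L0/L1/L2 = -/EH/- → run E
t=24: L0/L1/L2 = -/H/- → run H
t=25: L0/L1/L2 = -/H/- → run H
t=26: L0/L1/L2 = -/H/- → run H
t=27: (idle)
t=28: (idle)
t=29: (idle)

context switches = 9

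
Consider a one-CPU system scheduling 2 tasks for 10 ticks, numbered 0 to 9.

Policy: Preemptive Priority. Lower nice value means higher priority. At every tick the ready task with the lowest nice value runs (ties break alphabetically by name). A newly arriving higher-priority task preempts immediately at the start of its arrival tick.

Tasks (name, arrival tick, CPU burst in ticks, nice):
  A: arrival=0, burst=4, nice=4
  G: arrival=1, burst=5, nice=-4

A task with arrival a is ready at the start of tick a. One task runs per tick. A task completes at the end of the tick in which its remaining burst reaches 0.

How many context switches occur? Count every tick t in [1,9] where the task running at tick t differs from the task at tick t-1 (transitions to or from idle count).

context switches = 3

t=0: ready={A} → run A
t=1: ready={A,G} → run G
t=2: ready={A,G} → run G
t=3: ready={A,G} → run G
t=4: ready={A,G} → run G
t=5: ready={A,G} → run G
t=6: ready={A} → run A
t=7: ready={A} → run A
t=8: ready={A} → run A
t=9: (idle)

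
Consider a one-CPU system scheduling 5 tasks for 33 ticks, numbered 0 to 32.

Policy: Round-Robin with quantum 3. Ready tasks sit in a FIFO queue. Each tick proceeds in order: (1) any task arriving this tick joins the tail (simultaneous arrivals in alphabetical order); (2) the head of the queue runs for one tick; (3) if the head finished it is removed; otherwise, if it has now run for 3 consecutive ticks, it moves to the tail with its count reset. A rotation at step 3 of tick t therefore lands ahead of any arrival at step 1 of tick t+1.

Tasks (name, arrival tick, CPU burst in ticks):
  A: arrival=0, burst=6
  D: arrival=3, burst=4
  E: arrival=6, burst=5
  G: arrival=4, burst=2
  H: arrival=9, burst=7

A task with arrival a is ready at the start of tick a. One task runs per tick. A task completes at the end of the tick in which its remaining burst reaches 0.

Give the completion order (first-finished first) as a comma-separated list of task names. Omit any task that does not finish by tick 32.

t=0: queue=[A] q_used=0 → run A
t=1: queue=[A] q_used=1 → run A
t=2: queue=[A] q_used=2 → run A
t=3: queue=[A,D] q_used=0 → run A
t=4: queue=[A,D,G] q_used=1 → run A
t=5: queue=[A,D,G] q_used=2 → run A
t=6: queue=[D,G,E] q_used=0 → run D
t=7: queue=[D,G,E] q_used=1 → run D
t=8: queue=[D,G,E] q_used=2 → run D
t=9: queue=[G,E,D,H] q_used=0 → run G
t=10: queue=[G,E,D,H] q_used=1 → run G
t=11: queue=[E,D,H] q_used=0 → run E
t=12: queue=[E,D,H] q_used=1 → run E
t=13: queue=[E,D,H] q_used=2 → run E
t=14: queue=[D,H,E] q_used=0 → run D
t=15: queue=[H,E] q_used=0 → run H
t=16: queue=[H,E] q_used=1 → run H
t=17: queue=[H,E] q_used=2 → run H
t=18: queue=[E,H] q_used=0 → run E
t=19: queue=[E,H] q_used=1 → run E
t=20: queue=[H] q_used=0 → run H
t=21: queue=[H] q_used=1 → run H
t=22: queue=[H] q_used=2 → run H
t=23: queue=[H] q_used=0 → run H
t=24: (idle)
t=25: (idle)
t=26: (idle)
t=27: (idle)
t=28: (idle)
t=29: (idle)
t=30: (idle)
t=31: (idle)
t=32: (idle)

completion order = A, G, D, E, H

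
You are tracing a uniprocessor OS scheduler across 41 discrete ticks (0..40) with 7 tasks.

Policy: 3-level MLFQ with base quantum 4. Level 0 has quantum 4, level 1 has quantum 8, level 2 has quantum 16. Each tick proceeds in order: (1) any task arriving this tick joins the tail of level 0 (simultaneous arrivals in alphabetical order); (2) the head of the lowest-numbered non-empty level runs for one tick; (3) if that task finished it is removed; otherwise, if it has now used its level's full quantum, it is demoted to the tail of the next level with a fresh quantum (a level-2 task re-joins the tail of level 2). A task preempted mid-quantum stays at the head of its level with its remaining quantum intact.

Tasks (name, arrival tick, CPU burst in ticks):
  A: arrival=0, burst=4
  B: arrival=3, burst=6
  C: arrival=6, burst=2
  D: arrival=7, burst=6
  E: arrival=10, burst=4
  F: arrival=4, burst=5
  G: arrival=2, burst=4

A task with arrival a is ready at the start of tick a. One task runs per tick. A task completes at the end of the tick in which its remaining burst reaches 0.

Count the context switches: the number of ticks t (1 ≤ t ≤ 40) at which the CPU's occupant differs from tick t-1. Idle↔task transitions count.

t=0: L0/L1/L2 = A/-/- → run A
t=1: L0/L1/L2 = A/-/- → run A
t=2: L0/L1/L2 = AG/-/- → run A
t=3: L0/L1/L2 = AGB/-/- → run A
t=4: L0/L1/L2 = GBF/-/- → run G
t=5: L0/L1/L2 = GBF/-/- → run G
t=6: L0/L1/L2 = GBFC/-/- → run G
t=7: L0/L1/L2 = GBFCD/-/- → run G
t=8: L0/L1/L2 = BFCD/-/- → run B
t=9: L0/L1/L2 = BFCD/-/- → run B
t=10: L0/L1/L2 = BFCDE/-/- → run B
t=11: L0/L1/L2 = BFCDE/-/- → run B
t=12: L0/L1/L2 = FCDE/B/- → run F
t=13: L0/L1/L2 = FCDE/B/- → run F
t=14: L0/L1/L2 = FCDE/B/- → run F
t=15: L0/L1/L2 = FCDE/B/- → run F
t=16: L0/L1/L2 = CDE/BF/- → run C
t=17: L0/L1/L2 = CDE/BF/- → run C
t=18: L0/L1/L2 = DE/BF/- → run D
t=19: L0/L1/L2 = DE/BF/- → run D
t=20: L0/L1/L2 = DE/BF/- → run D
t=21: L0/L1/L2 = DE/BF/- → run D
t=22: L0/L1/L2 = E/BFD/- → run E
t=23: L0/L1/L2 = E/BFD/- → run E
t=24: L0/L1/L2 = E/BFD/- → run E
t=25: L0/L1/L2 = E/BFD/- → run E
t=26: L0/L1/L2 = -/BFD/- → run B
t=27: L0/L1/L2 = -/BFD/- → run B
t=28: L0/L1/L2 = -/FD/- → run F
t=29: L0/L1/L2 = -/D/- → run D
t=30: L0/L1/L2 = -/D/- → run D
t=31: (idle)
t=32: (idle)
t=33: (idle)
t=34: (idle)
t=35: (idle)
t=36: (idle)
t=37: (idle)
t=38: (idle)
t=39: (idle)
t=40: (idle)

context switches = 10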